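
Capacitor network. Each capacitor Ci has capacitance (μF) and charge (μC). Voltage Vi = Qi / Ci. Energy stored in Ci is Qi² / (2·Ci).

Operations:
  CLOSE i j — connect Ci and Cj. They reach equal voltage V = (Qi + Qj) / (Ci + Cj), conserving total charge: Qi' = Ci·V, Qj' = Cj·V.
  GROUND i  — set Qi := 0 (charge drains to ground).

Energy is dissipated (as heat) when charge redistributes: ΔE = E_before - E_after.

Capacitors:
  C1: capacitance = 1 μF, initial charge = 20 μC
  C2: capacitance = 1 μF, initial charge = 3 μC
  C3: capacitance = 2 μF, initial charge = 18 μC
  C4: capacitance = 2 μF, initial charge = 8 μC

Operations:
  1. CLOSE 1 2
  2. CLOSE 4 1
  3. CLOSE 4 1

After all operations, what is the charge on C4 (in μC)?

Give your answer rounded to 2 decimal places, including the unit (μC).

Initial: C1(1μF, Q=20μC, V=20.00V), C2(1μF, Q=3μC, V=3.00V), C3(2μF, Q=18μC, V=9.00V), C4(2μF, Q=8μC, V=4.00V)
Op 1: CLOSE 1-2: Q_total=23.00, C_total=2.00, V=11.50; Q1=11.50, Q2=11.50; dissipated=72.250
Op 2: CLOSE 4-1: Q_total=19.50, C_total=3.00, V=6.50; Q4=13.00, Q1=6.50; dissipated=18.750
Op 3: CLOSE 4-1: Q_total=19.50, C_total=3.00, V=6.50; Q4=13.00, Q1=6.50; dissipated=0.000
Final charges: Q1=6.50, Q2=11.50, Q3=18.00, Q4=13.00

Answer: 13.00 μC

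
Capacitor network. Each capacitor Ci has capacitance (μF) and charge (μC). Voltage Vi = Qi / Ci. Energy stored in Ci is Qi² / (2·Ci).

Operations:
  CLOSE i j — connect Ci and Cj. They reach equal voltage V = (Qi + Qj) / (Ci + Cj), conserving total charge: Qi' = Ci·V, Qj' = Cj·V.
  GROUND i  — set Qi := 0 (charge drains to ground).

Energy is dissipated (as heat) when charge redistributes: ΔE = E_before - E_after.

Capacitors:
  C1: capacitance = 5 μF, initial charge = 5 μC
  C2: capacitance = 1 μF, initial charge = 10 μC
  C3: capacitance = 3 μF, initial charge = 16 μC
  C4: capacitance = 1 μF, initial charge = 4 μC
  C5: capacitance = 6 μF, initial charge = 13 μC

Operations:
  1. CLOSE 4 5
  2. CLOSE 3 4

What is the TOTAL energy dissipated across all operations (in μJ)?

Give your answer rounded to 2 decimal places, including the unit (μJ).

Answer: 4.60 μJ

Derivation:
Initial: C1(5μF, Q=5μC, V=1.00V), C2(1μF, Q=10μC, V=10.00V), C3(3μF, Q=16μC, V=5.33V), C4(1μF, Q=4μC, V=4.00V), C5(6μF, Q=13μC, V=2.17V)
Op 1: CLOSE 4-5: Q_total=17.00, C_total=7.00, V=2.43; Q4=2.43, Q5=14.57; dissipated=1.440
Op 2: CLOSE 3-4: Q_total=18.43, C_total=4.00, V=4.61; Q3=13.82, Q4=4.61; dissipated=3.164
Total dissipated: 4.605 μJ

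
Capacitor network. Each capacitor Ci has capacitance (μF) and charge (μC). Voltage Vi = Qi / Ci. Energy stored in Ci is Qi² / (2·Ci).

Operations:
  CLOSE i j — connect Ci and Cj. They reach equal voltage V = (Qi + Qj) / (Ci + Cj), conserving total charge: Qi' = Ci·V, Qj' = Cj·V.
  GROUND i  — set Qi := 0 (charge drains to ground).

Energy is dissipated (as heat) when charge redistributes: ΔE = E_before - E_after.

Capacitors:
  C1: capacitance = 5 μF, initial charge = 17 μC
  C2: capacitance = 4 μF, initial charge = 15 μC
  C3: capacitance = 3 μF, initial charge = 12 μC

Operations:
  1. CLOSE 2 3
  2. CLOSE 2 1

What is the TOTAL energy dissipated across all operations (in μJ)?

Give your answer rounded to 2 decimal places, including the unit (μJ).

Initial: C1(5μF, Q=17μC, V=3.40V), C2(4μF, Q=15μC, V=3.75V), C3(3μF, Q=12μC, V=4.00V)
Op 1: CLOSE 2-3: Q_total=27.00, C_total=7.00, V=3.86; Q2=15.43, Q3=11.57; dissipated=0.054
Op 2: CLOSE 2-1: Q_total=32.43, C_total=9.00, V=3.60; Q2=14.41, Q1=18.02; dissipated=0.232
Total dissipated: 0.286 μJ

Answer: 0.29 μJ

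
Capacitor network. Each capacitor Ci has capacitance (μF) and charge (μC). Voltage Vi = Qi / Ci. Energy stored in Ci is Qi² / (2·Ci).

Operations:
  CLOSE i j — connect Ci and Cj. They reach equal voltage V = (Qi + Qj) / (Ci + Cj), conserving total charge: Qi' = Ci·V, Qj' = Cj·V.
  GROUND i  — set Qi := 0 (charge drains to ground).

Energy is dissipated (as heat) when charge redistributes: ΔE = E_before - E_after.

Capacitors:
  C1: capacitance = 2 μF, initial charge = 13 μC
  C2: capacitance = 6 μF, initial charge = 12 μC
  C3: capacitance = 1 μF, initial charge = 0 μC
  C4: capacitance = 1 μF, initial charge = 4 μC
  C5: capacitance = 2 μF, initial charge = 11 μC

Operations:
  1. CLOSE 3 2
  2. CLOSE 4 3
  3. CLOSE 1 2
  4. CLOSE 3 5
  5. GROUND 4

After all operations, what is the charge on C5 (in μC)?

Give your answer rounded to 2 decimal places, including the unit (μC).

Initial: C1(2μF, Q=13μC, V=6.50V), C2(6μF, Q=12μC, V=2.00V), C3(1μF, Q=0μC, V=0.00V), C4(1μF, Q=4μC, V=4.00V), C5(2μF, Q=11μC, V=5.50V)
Op 1: CLOSE 3-2: Q_total=12.00, C_total=7.00, V=1.71; Q3=1.71, Q2=10.29; dissipated=1.714
Op 2: CLOSE 4-3: Q_total=5.71, C_total=2.00, V=2.86; Q4=2.86, Q3=2.86; dissipated=1.306
Op 3: CLOSE 1-2: Q_total=23.29, C_total=8.00, V=2.91; Q1=5.82, Q2=17.46; dissipated=17.177
Op 4: CLOSE 3-5: Q_total=13.86, C_total=3.00, V=4.62; Q3=4.62, Q5=9.24; dissipated=2.328
Op 5: GROUND 4: Q4=0; energy lost=4.082
Final charges: Q1=5.82, Q2=17.46, Q3=4.62, Q4=0.00, Q5=9.24

Answer: 9.24 μC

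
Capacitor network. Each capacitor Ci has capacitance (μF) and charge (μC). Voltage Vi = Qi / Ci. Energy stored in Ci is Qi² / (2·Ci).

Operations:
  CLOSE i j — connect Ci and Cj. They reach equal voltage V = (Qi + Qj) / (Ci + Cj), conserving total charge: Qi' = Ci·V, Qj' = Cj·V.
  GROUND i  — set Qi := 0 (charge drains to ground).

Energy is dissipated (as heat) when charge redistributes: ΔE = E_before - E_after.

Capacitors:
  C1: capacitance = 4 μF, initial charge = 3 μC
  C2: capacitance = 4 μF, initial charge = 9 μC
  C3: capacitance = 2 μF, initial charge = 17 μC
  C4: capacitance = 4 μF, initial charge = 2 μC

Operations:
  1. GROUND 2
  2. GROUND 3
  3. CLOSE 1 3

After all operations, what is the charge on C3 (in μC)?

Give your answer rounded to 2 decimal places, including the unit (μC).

Answer: 1.00 μC

Derivation:
Initial: C1(4μF, Q=3μC, V=0.75V), C2(4μF, Q=9μC, V=2.25V), C3(2μF, Q=17μC, V=8.50V), C4(4μF, Q=2μC, V=0.50V)
Op 1: GROUND 2: Q2=0; energy lost=10.125
Op 2: GROUND 3: Q3=0; energy lost=72.250
Op 3: CLOSE 1-3: Q_total=3.00, C_total=6.00, V=0.50; Q1=2.00, Q3=1.00; dissipated=0.375
Final charges: Q1=2.00, Q2=0.00, Q3=1.00, Q4=2.00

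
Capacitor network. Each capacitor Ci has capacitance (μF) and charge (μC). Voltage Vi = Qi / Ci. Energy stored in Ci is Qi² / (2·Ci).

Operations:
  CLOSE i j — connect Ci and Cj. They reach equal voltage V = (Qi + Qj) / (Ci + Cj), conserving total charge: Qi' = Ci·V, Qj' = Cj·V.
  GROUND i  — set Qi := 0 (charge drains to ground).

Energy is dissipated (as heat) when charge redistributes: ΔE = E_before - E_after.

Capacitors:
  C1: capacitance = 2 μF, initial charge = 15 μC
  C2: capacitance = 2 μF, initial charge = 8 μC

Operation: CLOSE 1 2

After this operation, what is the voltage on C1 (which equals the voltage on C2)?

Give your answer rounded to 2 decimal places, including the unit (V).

Initial: C1(2μF, Q=15μC, V=7.50V), C2(2μF, Q=8μC, V=4.00V)
Op 1: CLOSE 1-2: Q_total=23.00, C_total=4.00, V=5.75; Q1=11.50, Q2=11.50; dissipated=6.125

Answer: 5.75 V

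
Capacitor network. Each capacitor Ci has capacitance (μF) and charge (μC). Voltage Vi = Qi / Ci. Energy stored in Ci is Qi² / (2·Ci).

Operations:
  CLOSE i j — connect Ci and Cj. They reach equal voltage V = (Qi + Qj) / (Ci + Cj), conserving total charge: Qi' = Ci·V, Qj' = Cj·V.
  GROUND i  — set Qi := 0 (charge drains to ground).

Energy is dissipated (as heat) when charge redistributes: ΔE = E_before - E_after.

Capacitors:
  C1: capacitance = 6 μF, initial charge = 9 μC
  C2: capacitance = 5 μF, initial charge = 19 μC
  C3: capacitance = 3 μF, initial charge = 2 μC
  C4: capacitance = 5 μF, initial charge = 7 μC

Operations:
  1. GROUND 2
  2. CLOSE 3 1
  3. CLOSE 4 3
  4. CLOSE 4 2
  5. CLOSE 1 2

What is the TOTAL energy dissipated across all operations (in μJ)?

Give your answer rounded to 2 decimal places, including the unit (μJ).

Initial: C1(6μF, Q=9μC, V=1.50V), C2(5μF, Q=19μC, V=3.80V), C3(3μF, Q=2μC, V=0.67V), C4(5μF, Q=7μC, V=1.40V)
Op 1: GROUND 2: Q2=0; energy lost=36.100
Op 2: CLOSE 3-1: Q_total=11.00, C_total=9.00, V=1.22; Q3=3.67, Q1=7.33; dissipated=0.694
Op 3: CLOSE 4-3: Q_total=10.67, C_total=8.00, V=1.33; Q4=6.67, Q3=4.00; dissipated=0.030
Op 4: CLOSE 4-2: Q_total=6.67, C_total=10.00, V=0.67; Q4=3.33, Q2=3.33; dissipated=2.222
Op 5: CLOSE 1-2: Q_total=10.67, C_total=11.00, V=0.97; Q1=5.82, Q2=4.85; dissipated=0.421
Total dissipated: 39.467 μJ

Answer: 39.47 μJ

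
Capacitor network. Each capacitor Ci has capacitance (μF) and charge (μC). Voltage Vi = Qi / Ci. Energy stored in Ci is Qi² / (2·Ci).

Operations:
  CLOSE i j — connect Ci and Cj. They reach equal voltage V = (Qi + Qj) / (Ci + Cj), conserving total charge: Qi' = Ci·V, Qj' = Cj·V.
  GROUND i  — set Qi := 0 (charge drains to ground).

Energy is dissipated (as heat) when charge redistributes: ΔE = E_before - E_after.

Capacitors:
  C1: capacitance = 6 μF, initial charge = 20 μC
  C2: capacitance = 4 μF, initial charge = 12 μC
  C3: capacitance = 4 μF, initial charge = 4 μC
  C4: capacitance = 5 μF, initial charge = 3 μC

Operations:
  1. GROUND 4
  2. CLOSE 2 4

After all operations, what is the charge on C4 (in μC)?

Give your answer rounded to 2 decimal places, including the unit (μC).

Answer: 6.67 μC

Derivation:
Initial: C1(6μF, Q=20μC, V=3.33V), C2(4μF, Q=12μC, V=3.00V), C3(4μF, Q=4μC, V=1.00V), C4(5μF, Q=3μC, V=0.60V)
Op 1: GROUND 4: Q4=0; energy lost=0.900
Op 2: CLOSE 2-4: Q_total=12.00, C_total=9.00, V=1.33; Q2=5.33, Q4=6.67; dissipated=10.000
Final charges: Q1=20.00, Q2=5.33, Q3=4.00, Q4=6.67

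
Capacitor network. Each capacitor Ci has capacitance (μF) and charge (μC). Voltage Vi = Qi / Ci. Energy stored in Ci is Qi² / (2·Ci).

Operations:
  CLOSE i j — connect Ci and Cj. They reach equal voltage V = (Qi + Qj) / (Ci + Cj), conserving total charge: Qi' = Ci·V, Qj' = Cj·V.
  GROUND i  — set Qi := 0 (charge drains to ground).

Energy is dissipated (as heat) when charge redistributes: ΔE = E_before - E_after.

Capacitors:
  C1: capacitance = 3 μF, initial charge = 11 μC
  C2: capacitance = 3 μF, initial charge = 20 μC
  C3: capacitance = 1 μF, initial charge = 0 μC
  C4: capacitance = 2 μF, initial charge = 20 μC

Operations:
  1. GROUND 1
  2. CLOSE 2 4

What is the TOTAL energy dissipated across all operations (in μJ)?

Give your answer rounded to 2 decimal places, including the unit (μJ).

Answer: 26.83 μJ

Derivation:
Initial: C1(3μF, Q=11μC, V=3.67V), C2(3μF, Q=20μC, V=6.67V), C3(1μF, Q=0μC, V=0.00V), C4(2μF, Q=20μC, V=10.00V)
Op 1: GROUND 1: Q1=0; energy lost=20.167
Op 2: CLOSE 2-4: Q_total=40.00, C_total=5.00, V=8.00; Q2=24.00, Q4=16.00; dissipated=6.667
Total dissipated: 26.833 μJ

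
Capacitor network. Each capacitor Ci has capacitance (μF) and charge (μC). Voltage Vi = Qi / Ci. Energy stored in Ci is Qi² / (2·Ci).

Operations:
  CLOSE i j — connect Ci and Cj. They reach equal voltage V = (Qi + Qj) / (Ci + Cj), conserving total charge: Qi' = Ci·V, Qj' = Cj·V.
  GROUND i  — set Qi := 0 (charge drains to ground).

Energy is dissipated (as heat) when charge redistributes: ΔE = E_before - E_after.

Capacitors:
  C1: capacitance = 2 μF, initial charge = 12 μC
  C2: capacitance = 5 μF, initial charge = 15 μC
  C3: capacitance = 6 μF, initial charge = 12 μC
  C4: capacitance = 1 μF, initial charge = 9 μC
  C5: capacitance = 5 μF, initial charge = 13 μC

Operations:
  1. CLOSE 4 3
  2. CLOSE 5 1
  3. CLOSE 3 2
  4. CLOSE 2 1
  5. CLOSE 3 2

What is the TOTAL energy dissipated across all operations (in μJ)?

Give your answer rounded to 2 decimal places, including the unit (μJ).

Answer: 29.53 μJ

Derivation:
Initial: C1(2μF, Q=12μC, V=6.00V), C2(5μF, Q=15μC, V=3.00V), C3(6μF, Q=12μC, V=2.00V), C4(1μF, Q=9μC, V=9.00V), C5(5μF, Q=13μC, V=2.60V)
Op 1: CLOSE 4-3: Q_total=21.00, C_total=7.00, V=3.00; Q4=3.00, Q3=18.00; dissipated=21.000
Op 2: CLOSE 5-1: Q_total=25.00, C_total=7.00, V=3.57; Q5=17.86, Q1=7.14; dissipated=8.257
Op 3: CLOSE 3-2: Q_total=33.00, C_total=11.00, V=3.00; Q3=18.00, Q2=15.00; dissipated=0.000
Op 4: CLOSE 2-1: Q_total=22.14, C_total=7.00, V=3.16; Q2=15.82, Q1=6.33; dissipated=0.233
Op 5: CLOSE 3-2: Q_total=33.82, C_total=11.00, V=3.07; Q3=18.45, Q2=15.37; dissipated=0.036
Total dissipated: 29.527 μJ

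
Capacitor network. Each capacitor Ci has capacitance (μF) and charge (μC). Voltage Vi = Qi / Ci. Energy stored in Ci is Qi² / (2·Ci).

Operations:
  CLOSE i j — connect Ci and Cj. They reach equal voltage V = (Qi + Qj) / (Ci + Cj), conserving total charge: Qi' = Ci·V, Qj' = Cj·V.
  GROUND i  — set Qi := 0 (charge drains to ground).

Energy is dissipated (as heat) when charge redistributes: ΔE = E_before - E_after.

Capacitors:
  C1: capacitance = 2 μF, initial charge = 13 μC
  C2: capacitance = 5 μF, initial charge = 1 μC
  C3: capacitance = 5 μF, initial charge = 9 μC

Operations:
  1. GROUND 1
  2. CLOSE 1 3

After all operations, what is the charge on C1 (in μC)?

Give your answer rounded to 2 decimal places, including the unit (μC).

Answer: 2.57 μC

Derivation:
Initial: C1(2μF, Q=13μC, V=6.50V), C2(5μF, Q=1μC, V=0.20V), C3(5μF, Q=9μC, V=1.80V)
Op 1: GROUND 1: Q1=0; energy lost=42.250
Op 2: CLOSE 1-3: Q_total=9.00, C_total=7.00, V=1.29; Q1=2.57, Q3=6.43; dissipated=2.314
Final charges: Q1=2.57, Q2=1.00, Q3=6.43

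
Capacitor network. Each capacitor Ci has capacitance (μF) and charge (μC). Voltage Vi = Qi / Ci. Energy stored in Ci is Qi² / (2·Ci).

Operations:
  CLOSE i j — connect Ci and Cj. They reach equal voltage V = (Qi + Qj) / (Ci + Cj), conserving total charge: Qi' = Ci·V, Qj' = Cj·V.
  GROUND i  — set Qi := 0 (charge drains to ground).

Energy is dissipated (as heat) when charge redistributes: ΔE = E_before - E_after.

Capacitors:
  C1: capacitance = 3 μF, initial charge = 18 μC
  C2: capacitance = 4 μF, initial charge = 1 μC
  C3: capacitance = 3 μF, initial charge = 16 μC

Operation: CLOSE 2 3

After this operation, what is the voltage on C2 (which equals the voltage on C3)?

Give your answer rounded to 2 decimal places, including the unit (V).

Initial: C1(3μF, Q=18μC, V=6.00V), C2(4μF, Q=1μC, V=0.25V), C3(3μF, Q=16μC, V=5.33V)
Op 1: CLOSE 2-3: Q_total=17.00, C_total=7.00, V=2.43; Q2=9.71, Q3=7.29; dissipated=22.149

Answer: 2.43 V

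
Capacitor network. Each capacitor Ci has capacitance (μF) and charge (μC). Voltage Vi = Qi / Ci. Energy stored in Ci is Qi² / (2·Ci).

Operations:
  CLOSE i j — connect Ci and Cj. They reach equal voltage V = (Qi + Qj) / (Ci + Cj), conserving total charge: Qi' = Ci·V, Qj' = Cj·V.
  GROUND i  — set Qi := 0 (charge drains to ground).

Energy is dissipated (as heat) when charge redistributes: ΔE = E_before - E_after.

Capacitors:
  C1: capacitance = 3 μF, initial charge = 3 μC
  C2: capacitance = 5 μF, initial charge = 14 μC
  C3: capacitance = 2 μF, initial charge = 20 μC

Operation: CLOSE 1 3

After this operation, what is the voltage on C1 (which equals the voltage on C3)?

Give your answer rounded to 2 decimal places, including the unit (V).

Initial: C1(3μF, Q=3μC, V=1.00V), C2(5μF, Q=14μC, V=2.80V), C3(2μF, Q=20μC, V=10.00V)
Op 1: CLOSE 1-3: Q_total=23.00, C_total=5.00, V=4.60; Q1=13.80, Q3=9.20; dissipated=48.600

Answer: 4.60 V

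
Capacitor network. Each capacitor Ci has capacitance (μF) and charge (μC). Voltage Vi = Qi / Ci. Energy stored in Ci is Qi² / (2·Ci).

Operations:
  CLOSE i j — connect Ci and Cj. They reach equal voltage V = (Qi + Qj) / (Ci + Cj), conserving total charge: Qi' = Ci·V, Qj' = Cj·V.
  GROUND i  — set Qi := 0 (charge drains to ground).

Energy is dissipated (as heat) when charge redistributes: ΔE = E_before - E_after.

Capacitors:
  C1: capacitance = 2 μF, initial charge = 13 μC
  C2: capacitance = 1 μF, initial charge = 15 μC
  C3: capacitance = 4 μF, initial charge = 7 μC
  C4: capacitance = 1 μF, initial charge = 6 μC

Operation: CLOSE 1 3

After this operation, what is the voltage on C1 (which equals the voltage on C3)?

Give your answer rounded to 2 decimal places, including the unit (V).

Answer: 3.33 V

Derivation:
Initial: C1(2μF, Q=13μC, V=6.50V), C2(1μF, Q=15μC, V=15.00V), C3(4μF, Q=7μC, V=1.75V), C4(1μF, Q=6μC, V=6.00V)
Op 1: CLOSE 1-3: Q_total=20.00, C_total=6.00, V=3.33; Q1=6.67, Q3=13.33; dissipated=15.042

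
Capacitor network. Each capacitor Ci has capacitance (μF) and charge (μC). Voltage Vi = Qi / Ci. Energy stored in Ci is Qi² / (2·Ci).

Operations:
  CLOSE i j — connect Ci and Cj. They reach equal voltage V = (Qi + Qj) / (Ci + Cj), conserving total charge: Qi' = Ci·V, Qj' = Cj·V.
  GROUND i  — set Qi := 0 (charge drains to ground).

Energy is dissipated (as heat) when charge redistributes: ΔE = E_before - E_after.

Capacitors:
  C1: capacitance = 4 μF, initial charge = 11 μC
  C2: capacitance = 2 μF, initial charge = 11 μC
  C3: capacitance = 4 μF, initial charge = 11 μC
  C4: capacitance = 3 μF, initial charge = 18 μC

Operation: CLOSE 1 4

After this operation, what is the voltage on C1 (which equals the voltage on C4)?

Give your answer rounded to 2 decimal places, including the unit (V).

Answer: 4.14 V

Derivation:
Initial: C1(4μF, Q=11μC, V=2.75V), C2(2μF, Q=11μC, V=5.50V), C3(4μF, Q=11μC, V=2.75V), C4(3μF, Q=18μC, V=6.00V)
Op 1: CLOSE 1-4: Q_total=29.00, C_total=7.00, V=4.14; Q1=16.57, Q4=12.43; dissipated=9.054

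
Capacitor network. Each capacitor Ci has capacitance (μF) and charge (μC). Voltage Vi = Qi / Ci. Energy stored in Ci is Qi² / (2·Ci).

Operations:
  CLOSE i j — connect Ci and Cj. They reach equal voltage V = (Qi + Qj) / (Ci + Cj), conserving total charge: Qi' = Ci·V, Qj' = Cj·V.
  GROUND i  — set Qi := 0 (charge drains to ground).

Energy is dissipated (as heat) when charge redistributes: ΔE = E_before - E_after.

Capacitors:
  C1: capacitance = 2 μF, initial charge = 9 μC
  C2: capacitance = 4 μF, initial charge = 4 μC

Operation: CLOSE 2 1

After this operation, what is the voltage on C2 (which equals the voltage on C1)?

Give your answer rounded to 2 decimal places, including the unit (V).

Answer: 2.17 V

Derivation:
Initial: C1(2μF, Q=9μC, V=4.50V), C2(4μF, Q=4μC, V=1.00V)
Op 1: CLOSE 2-1: Q_total=13.00, C_total=6.00, V=2.17; Q2=8.67, Q1=4.33; dissipated=8.167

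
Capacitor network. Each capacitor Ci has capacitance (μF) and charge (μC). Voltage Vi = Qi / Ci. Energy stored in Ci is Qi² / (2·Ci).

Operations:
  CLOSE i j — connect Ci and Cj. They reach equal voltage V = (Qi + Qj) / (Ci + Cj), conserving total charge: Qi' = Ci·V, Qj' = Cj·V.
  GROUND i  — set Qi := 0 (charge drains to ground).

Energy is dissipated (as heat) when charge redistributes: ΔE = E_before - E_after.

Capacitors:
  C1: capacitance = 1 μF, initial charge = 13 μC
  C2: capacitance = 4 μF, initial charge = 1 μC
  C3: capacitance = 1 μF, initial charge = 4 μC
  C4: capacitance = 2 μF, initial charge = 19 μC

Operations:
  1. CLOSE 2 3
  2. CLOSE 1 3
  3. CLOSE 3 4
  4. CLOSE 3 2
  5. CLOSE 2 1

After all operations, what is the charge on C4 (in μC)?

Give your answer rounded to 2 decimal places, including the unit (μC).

Answer: 17.33 μC

Derivation:
Initial: C1(1μF, Q=13μC, V=13.00V), C2(4μF, Q=1μC, V=0.25V), C3(1μF, Q=4μC, V=4.00V), C4(2μF, Q=19μC, V=9.50V)
Op 1: CLOSE 2-3: Q_total=5.00, C_total=5.00, V=1.00; Q2=4.00, Q3=1.00; dissipated=5.625
Op 2: CLOSE 1-3: Q_total=14.00, C_total=2.00, V=7.00; Q1=7.00, Q3=7.00; dissipated=36.000
Op 3: CLOSE 3-4: Q_total=26.00, C_total=3.00, V=8.67; Q3=8.67, Q4=17.33; dissipated=2.083
Op 4: CLOSE 3-2: Q_total=12.67, C_total=5.00, V=2.53; Q3=2.53, Q2=10.13; dissipated=23.511
Op 5: CLOSE 2-1: Q_total=17.13, C_total=5.00, V=3.43; Q2=13.71, Q1=3.43; dissipated=7.980
Final charges: Q1=3.43, Q2=13.71, Q3=2.53, Q4=17.33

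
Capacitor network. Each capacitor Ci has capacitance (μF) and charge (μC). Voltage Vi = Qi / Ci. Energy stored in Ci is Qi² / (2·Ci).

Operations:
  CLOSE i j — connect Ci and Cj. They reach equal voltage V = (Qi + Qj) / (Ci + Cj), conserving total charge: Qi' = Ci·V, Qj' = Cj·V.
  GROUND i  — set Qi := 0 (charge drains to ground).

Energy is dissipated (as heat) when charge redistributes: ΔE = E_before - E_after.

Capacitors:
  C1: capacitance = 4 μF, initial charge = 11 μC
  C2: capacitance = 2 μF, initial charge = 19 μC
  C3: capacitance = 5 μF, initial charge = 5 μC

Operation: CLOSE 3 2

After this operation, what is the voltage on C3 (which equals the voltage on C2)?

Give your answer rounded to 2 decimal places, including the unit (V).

Initial: C1(4μF, Q=11μC, V=2.75V), C2(2μF, Q=19μC, V=9.50V), C3(5μF, Q=5μC, V=1.00V)
Op 1: CLOSE 3-2: Q_total=24.00, C_total=7.00, V=3.43; Q3=17.14, Q2=6.86; dissipated=51.607

Answer: 3.43 V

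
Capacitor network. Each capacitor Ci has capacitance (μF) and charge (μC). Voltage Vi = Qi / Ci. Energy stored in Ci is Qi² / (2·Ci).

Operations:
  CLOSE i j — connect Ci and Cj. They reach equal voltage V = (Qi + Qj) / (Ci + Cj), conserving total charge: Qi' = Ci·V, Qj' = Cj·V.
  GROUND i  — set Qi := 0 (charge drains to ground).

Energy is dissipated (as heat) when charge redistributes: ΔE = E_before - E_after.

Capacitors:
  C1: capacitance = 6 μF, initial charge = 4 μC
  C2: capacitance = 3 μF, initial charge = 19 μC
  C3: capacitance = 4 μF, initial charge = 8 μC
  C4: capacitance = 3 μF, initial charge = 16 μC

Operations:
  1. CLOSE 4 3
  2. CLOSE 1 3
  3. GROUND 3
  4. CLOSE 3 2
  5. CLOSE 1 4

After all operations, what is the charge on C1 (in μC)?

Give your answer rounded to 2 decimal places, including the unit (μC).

Answer: 13.94 μC

Derivation:
Initial: C1(6μF, Q=4μC, V=0.67V), C2(3μF, Q=19μC, V=6.33V), C3(4μF, Q=8μC, V=2.00V), C4(3μF, Q=16μC, V=5.33V)
Op 1: CLOSE 4-3: Q_total=24.00, C_total=7.00, V=3.43; Q4=10.29, Q3=13.71; dissipated=9.524
Op 2: CLOSE 1-3: Q_total=17.71, C_total=10.00, V=1.77; Q1=10.63, Q3=7.09; dissipated=9.154
Op 3: GROUND 3: Q3=0; energy lost=6.276
Op 4: CLOSE 3-2: Q_total=19.00, C_total=7.00, V=2.71; Q3=10.86, Q2=8.14; dissipated=34.381
Op 5: CLOSE 1-4: Q_total=20.91, C_total=9.00, V=2.32; Q1=13.94, Q4=6.97; dissipated=2.746
Final charges: Q1=13.94, Q2=8.14, Q3=10.86, Q4=6.97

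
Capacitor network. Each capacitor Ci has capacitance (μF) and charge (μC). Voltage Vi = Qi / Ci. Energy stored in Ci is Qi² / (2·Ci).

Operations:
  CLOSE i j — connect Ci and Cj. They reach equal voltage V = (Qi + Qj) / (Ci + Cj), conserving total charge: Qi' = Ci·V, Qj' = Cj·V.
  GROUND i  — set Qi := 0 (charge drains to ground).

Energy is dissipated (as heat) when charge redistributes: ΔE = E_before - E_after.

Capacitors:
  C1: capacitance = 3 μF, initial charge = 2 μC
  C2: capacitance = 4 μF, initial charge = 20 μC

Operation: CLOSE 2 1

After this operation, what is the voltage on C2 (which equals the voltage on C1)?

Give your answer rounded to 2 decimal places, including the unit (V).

Answer: 3.14 V

Derivation:
Initial: C1(3μF, Q=2μC, V=0.67V), C2(4μF, Q=20μC, V=5.00V)
Op 1: CLOSE 2-1: Q_total=22.00, C_total=7.00, V=3.14; Q2=12.57, Q1=9.43; dissipated=16.095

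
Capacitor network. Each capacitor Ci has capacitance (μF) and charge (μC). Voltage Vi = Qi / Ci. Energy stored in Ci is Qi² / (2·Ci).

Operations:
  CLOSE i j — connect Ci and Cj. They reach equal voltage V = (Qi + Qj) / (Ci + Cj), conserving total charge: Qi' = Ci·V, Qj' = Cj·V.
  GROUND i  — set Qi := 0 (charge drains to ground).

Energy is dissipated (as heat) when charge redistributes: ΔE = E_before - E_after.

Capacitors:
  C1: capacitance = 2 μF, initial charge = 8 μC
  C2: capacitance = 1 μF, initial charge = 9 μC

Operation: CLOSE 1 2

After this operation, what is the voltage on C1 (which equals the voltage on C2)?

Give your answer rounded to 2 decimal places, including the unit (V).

Answer: 5.67 V

Derivation:
Initial: C1(2μF, Q=8μC, V=4.00V), C2(1μF, Q=9μC, V=9.00V)
Op 1: CLOSE 1-2: Q_total=17.00, C_total=3.00, V=5.67; Q1=11.33, Q2=5.67; dissipated=8.333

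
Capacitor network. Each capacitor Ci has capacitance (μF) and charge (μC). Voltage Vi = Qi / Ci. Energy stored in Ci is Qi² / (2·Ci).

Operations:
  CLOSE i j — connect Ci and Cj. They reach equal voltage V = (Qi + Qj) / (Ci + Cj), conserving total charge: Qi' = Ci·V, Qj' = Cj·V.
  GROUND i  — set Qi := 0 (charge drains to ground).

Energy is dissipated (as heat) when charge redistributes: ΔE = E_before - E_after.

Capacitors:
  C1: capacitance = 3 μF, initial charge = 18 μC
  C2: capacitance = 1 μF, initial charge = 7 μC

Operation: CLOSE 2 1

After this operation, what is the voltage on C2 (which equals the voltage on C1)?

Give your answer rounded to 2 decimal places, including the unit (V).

Initial: C1(3μF, Q=18μC, V=6.00V), C2(1μF, Q=7μC, V=7.00V)
Op 1: CLOSE 2-1: Q_total=25.00, C_total=4.00, V=6.25; Q2=6.25, Q1=18.75; dissipated=0.375

Answer: 6.25 V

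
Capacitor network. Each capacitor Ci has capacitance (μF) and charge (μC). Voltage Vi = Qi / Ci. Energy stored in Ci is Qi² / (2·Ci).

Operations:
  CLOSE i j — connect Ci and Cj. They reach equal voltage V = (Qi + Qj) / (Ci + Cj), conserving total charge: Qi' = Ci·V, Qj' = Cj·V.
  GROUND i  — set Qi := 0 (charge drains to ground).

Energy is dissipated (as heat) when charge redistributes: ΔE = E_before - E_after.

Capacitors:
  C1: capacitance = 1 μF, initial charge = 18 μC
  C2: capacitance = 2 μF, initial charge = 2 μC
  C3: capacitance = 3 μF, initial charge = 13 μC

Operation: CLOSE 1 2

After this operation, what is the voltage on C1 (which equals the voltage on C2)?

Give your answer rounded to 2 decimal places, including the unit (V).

Initial: C1(1μF, Q=18μC, V=18.00V), C2(2μF, Q=2μC, V=1.00V), C3(3μF, Q=13μC, V=4.33V)
Op 1: CLOSE 1-2: Q_total=20.00, C_total=3.00, V=6.67; Q1=6.67, Q2=13.33; dissipated=96.333

Answer: 6.67 V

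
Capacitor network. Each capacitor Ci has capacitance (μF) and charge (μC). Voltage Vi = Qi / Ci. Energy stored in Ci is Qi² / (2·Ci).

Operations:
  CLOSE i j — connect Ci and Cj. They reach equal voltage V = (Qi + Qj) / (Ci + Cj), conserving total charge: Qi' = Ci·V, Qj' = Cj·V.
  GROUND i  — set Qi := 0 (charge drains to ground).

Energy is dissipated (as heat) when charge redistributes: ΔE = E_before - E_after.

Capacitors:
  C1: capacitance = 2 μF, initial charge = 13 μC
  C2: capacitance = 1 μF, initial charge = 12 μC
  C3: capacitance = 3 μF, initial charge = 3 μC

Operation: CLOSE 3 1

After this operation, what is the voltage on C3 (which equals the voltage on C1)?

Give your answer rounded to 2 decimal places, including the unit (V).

Answer: 3.20 V

Derivation:
Initial: C1(2μF, Q=13μC, V=6.50V), C2(1μF, Q=12μC, V=12.00V), C3(3μF, Q=3μC, V=1.00V)
Op 1: CLOSE 3-1: Q_total=16.00, C_total=5.00, V=3.20; Q3=9.60, Q1=6.40; dissipated=18.150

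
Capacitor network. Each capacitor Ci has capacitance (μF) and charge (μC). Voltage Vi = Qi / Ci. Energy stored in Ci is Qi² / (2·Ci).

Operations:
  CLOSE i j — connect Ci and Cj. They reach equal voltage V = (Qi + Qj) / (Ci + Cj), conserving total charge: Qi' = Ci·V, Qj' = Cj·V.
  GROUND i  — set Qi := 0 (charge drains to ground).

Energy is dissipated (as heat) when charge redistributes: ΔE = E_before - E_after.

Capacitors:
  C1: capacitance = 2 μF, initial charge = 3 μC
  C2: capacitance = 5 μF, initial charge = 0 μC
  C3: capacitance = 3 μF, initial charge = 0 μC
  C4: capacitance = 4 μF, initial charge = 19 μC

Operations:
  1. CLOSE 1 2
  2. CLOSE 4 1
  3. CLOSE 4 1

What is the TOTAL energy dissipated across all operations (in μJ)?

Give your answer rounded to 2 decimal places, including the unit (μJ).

Initial: C1(2μF, Q=3μC, V=1.50V), C2(5μF, Q=0μC, V=0.00V), C3(3μF, Q=0μC, V=0.00V), C4(4μF, Q=19μC, V=4.75V)
Op 1: CLOSE 1-2: Q_total=3.00, C_total=7.00, V=0.43; Q1=0.86, Q2=2.14; dissipated=1.607
Op 2: CLOSE 4-1: Q_total=19.86, C_total=6.00, V=3.31; Q4=13.24, Q1=6.62; dissipated=12.450
Op 3: CLOSE 4-1: Q_total=19.86, C_total=6.00, V=3.31; Q4=13.24, Q1=6.62; dissipated=0.000
Total dissipated: 14.057 μJ

Answer: 14.06 μJ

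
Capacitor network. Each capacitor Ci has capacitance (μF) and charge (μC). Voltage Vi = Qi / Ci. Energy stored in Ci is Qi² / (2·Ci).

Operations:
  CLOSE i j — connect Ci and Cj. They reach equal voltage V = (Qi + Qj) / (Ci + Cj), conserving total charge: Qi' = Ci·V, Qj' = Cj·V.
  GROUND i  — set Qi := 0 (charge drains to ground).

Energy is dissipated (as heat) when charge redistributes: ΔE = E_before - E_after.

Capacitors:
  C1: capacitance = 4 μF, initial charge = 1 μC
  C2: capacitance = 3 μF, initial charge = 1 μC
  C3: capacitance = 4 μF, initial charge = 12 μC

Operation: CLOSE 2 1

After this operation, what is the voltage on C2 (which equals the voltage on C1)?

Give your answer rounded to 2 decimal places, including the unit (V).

Answer: 0.29 V

Derivation:
Initial: C1(4μF, Q=1μC, V=0.25V), C2(3μF, Q=1μC, V=0.33V), C3(4μF, Q=12μC, V=3.00V)
Op 1: CLOSE 2-1: Q_total=2.00, C_total=7.00, V=0.29; Q2=0.86, Q1=1.14; dissipated=0.006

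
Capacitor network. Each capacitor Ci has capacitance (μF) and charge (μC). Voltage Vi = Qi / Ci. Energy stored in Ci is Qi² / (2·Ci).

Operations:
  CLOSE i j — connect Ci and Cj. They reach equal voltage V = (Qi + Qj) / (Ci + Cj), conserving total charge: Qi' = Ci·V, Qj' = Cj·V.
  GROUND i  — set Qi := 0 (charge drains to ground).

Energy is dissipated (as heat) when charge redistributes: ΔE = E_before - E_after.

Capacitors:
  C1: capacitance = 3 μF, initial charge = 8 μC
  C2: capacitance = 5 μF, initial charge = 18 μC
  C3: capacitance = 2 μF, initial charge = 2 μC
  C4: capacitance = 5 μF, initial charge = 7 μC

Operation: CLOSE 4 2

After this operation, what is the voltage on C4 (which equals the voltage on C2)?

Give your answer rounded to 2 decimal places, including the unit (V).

Initial: C1(3μF, Q=8μC, V=2.67V), C2(5μF, Q=18μC, V=3.60V), C3(2μF, Q=2μC, V=1.00V), C4(5μF, Q=7μC, V=1.40V)
Op 1: CLOSE 4-2: Q_total=25.00, C_total=10.00, V=2.50; Q4=12.50, Q2=12.50; dissipated=6.050

Answer: 2.50 V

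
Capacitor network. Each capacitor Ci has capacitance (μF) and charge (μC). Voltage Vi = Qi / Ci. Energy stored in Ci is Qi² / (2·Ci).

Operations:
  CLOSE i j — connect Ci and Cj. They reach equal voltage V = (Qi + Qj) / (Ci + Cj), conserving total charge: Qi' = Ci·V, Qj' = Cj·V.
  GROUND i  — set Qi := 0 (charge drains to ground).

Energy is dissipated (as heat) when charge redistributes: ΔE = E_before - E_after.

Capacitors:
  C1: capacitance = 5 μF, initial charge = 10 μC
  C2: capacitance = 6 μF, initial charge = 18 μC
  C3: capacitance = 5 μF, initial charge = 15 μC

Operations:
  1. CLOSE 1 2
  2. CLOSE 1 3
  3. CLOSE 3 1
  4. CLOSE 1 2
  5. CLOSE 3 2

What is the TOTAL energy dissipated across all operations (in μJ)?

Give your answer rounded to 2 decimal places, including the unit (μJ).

Initial: C1(5μF, Q=10μC, V=2.00V), C2(6μF, Q=18μC, V=3.00V), C3(5μF, Q=15μC, V=3.00V)
Op 1: CLOSE 1-2: Q_total=28.00, C_total=11.00, V=2.55; Q1=12.73, Q2=15.27; dissipated=1.364
Op 2: CLOSE 1-3: Q_total=27.73, C_total=10.00, V=2.77; Q1=13.86, Q3=13.86; dissipated=0.258
Op 3: CLOSE 3-1: Q_total=27.73, C_total=10.00, V=2.77; Q3=13.86, Q1=13.86; dissipated=0.000
Op 4: CLOSE 1-2: Q_total=29.14, C_total=11.00, V=2.65; Q1=13.24, Q2=15.89; dissipated=0.070
Op 5: CLOSE 3-2: Q_total=29.76, C_total=11.00, V=2.71; Q3=13.53, Q2=16.23; dissipated=0.021
Total dissipated: 1.713 μJ

Answer: 1.71 μJ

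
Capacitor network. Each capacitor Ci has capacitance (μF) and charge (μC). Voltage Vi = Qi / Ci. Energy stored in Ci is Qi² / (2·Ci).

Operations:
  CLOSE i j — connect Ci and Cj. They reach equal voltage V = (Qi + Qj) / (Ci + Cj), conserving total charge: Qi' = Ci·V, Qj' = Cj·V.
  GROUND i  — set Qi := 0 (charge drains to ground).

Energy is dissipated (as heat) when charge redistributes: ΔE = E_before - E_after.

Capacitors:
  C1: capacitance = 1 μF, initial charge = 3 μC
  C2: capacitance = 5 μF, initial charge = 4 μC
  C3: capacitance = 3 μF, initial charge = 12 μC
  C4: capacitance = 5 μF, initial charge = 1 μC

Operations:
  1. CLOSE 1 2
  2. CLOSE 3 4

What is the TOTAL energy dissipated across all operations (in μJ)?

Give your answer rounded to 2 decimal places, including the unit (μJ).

Answer: 15.55 μJ

Derivation:
Initial: C1(1μF, Q=3μC, V=3.00V), C2(5μF, Q=4μC, V=0.80V), C3(3μF, Q=12μC, V=4.00V), C4(5μF, Q=1μC, V=0.20V)
Op 1: CLOSE 1-2: Q_total=7.00, C_total=6.00, V=1.17; Q1=1.17, Q2=5.83; dissipated=2.017
Op 2: CLOSE 3-4: Q_total=13.00, C_total=8.00, V=1.62; Q3=4.88, Q4=8.12; dissipated=13.537
Total dissipated: 15.554 μJ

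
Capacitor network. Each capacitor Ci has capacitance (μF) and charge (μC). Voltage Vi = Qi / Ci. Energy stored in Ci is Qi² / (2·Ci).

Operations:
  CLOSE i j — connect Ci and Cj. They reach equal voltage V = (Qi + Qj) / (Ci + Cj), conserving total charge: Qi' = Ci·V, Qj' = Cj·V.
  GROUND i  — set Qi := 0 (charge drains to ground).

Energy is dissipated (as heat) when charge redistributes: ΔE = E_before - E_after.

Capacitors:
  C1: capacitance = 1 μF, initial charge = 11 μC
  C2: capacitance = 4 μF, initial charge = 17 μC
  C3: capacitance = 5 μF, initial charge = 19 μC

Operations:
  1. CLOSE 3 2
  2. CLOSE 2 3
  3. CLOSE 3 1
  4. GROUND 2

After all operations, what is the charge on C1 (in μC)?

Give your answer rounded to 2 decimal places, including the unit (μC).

Initial: C1(1μF, Q=11μC, V=11.00V), C2(4μF, Q=17μC, V=4.25V), C3(5μF, Q=19μC, V=3.80V)
Op 1: CLOSE 3-2: Q_total=36.00, C_total=9.00, V=4.00; Q3=20.00, Q2=16.00; dissipated=0.225
Op 2: CLOSE 2-3: Q_total=36.00, C_total=9.00, V=4.00; Q2=16.00, Q3=20.00; dissipated=0.000
Op 3: CLOSE 3-1: Q_total=31.00, C_total=6.00, V=5.17; Q3=25.83, Q1=5.17; dissipated=20.417
Op 4: GROUND 2: Q2=0; energy lost=32.000
Final charges: Q1=5.17, Q2=0.00, Q3=25.83

Answer: 5.17 μC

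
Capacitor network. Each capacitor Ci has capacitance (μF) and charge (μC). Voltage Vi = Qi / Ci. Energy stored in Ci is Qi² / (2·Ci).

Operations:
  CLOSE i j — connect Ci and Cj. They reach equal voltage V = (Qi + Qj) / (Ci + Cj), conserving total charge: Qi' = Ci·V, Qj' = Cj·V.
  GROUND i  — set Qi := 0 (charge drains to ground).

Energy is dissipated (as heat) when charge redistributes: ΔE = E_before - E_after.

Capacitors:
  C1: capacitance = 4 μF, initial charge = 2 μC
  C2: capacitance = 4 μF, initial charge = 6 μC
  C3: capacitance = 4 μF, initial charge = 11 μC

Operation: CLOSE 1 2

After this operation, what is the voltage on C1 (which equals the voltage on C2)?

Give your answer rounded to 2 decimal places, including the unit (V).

Initial: C1(4μF, Q=2μC, V=0.50V), C2(4μF, Q=6μC, V=1.50V), C3(4μF, Q=11μC, V=2.75V)
Op 1: CLOSE 1-2: Q_total=8.00, C_total=8.00, V=1.00; Q1=4.00, Q2=4.00; dissipated=1.000

Answer: 1.00 V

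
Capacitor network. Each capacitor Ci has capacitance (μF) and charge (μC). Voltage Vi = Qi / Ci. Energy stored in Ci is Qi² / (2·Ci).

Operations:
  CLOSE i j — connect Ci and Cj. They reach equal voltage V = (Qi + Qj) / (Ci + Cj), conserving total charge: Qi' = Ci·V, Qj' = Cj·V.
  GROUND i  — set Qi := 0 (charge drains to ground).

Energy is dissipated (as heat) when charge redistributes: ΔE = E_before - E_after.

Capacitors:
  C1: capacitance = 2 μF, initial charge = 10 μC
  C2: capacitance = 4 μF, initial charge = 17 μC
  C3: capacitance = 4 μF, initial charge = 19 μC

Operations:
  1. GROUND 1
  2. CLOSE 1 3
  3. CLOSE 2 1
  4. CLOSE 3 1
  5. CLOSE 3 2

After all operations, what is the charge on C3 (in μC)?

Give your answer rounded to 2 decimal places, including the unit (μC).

Answer: 14.59 μC

Derivation:
Initial: C1(2μF, Q=10μC, V=5.00V), C2(4μF, Q=17μC, V=4.25V), C3(4μF, Q=19μC, V=4.75V)
Op 1: GROUND 1: Q1=0; energy lost=25.000
Op 2: CLOSE 1-3: Q_total=19.00, C_total=6.00, V=3.17; Q1=6.33, Q3=12.67; dissipated=15.042
Op 3: CLOSE 2-1: Q_total=23.33, C_total=6.00, V=3.89; Q2=15.56, Q1=7.78; dissipated=0.782
Op 4: CLOSE 3-1: Q_total=20.44, C_total=6.00, V=3.41; Q3=13.63, Q1=6.81; dissipated=0.348
Op 5: CLOSE 3-2: Q_total=29.19, C_total=8.00, V=3.65; Q3=14.59, Q2=14.59; dissipated=0.232
Final charges: Q1=6.81, Q2=14.59, Q3=14.59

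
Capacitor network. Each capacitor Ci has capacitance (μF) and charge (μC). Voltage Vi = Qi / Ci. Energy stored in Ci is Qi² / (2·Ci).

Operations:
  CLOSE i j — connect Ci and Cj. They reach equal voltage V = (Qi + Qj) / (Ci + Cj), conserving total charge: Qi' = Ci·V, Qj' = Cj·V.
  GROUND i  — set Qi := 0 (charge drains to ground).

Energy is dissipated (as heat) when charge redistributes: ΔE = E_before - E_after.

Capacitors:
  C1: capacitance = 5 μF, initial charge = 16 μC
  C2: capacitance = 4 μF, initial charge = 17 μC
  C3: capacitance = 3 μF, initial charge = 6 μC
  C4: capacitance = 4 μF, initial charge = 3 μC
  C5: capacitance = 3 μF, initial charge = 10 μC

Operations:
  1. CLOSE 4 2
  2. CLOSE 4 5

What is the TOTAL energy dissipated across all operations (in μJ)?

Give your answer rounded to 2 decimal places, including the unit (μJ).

Answer: 12.85 μJ

Derivation:
Initial: C1(5μF, Q=16μC, V=3.20V), C2(4μF, Q=17μC, V=4.25V), C3(3μF, Q=6μC, V=2.00V), C4(4μF, Q=3μC, V=0.75V), C5(3μF, Q=10μC, V=3.33V)
Op 1: CLOSE 4-2: Q_total=20.00, C_total=8.00, V=2.50; Q4=10.00, Q2=10.00; dissipated=12.250
Op 2: CLOSE 4-5: Q_total=20.00, C_total=7.00, V=2.86; Q4=11.43, Q5=8.57; dissipated=0.595
Total dissipated: 12.845 μJ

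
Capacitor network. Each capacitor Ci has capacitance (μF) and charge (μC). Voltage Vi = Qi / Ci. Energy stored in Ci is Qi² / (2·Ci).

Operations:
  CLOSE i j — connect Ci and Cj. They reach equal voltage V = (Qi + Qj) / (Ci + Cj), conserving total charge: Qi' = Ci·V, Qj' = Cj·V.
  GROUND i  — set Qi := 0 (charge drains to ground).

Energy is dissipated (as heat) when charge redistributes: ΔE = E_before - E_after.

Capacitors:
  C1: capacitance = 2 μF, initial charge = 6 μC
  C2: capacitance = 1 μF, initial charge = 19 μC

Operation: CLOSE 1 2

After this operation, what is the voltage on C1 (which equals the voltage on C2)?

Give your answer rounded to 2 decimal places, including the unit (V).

Answer: 8.33 V

Derivation:
Initial: C1(2μF, Q=6μC, V=3.00V), C2(1μF, Q=19μC, V=19.00V)
Op 1: CLOSE 1-2: Q_total=25.00, C_total=3.00, V=8.33; Q1=16.67, Q2=8.33; dissipated=85.333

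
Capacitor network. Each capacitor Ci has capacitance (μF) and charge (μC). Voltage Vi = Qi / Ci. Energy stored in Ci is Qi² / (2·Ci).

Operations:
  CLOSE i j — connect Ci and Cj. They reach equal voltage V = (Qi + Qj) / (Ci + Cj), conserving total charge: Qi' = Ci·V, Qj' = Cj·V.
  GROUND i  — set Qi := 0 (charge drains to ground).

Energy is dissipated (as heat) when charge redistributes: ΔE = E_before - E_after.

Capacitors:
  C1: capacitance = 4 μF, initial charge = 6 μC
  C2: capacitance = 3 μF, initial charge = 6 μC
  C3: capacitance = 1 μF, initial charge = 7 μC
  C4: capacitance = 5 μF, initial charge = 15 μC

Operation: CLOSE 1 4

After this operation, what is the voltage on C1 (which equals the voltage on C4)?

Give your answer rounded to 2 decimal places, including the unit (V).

Initial: C1(4μF, Q=6μC, V=1.50V), C2(3μF, Q=6μC, V=2.00V), C3(1μF, Q=7μC, V=7.00V), C4(5μF, Q=15μC, V=3.00V)
Op 1: CLOSE 1-4: Q_total=21.00, C_total=9.00, V=2.33; Q1=9.33, Q4=11.67; dissipated=2.500

Answer: 2.33 V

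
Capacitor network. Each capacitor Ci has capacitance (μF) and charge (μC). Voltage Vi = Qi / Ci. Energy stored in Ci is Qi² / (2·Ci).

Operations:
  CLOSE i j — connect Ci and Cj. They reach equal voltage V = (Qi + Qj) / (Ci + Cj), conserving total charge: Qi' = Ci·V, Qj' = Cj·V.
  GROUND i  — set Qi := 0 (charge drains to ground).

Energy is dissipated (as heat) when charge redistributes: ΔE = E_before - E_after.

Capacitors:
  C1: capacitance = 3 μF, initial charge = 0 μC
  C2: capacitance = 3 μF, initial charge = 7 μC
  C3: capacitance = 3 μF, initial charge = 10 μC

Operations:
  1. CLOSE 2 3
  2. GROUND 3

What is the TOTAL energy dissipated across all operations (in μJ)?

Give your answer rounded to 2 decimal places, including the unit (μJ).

Initial: C1(3μF, Q=0μC, V=0.00V), C2(3μF, Q=7μC, V=2.33V), C3(3μF, Q=10μC, V=3.33V)
Op 1: CLOSE 2-3: Q_total=17.00, C_total=6.00, V=2.83; Q2=8.50, Q3=8.50; dissipated=0.750
Op 2: GROUND 3: Q3=0; energy lost=12.042
Total dissipated: 12.792 μJ

Answer: 12.79 μJ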